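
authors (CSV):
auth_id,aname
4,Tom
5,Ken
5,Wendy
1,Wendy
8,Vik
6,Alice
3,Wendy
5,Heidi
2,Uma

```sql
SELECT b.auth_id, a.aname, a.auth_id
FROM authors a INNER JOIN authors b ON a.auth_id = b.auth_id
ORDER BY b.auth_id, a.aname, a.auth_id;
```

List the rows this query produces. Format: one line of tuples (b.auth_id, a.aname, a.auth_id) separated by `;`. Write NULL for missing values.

INNER JOIN keeps only pairs where the ON condition holds.
Matching on a.auth_id = b.auth_id.
- a row (auth_id=4): matches 1 b row(s) → 1 output row(s).
- a row (auth_id=5): matches 3 b row(s) → 3 output row(s).
- a row (auth_id=5): matches 3 b row(s) → 3 output row(s).
- a row (auth_id=1): matches 1 b row(s) → 1 output row(s).
- a row (auth_id=8): matches 1 b row(s) → 1 output row(s).
- a row (auth_id=6): matches 1 b row(s) → 1 output row(s).
- a row (auth_id=3): matches 1 b row(s) → 1 output row(s).
- a row (auth_id=5): matches 3 b row(s) → 3 output row(s).
- a row (auth_id=2): matches 1 b row(s) → 1 output row(s).

(1, Wendy, 1); (2, Uma, 2); (3, Wendy, 3); (4, Tom, 4); (5, Heidi, 5); (5, Heidi, 5); (5, Heidi, 5); (5, Ken, 5); (5, Ken, 5); (5, Ken, 5); (5, Wendy, 5); (5, Wendy, 5); (5, Wendy, 5); (6, Alice, 6); (8, Vik, 8)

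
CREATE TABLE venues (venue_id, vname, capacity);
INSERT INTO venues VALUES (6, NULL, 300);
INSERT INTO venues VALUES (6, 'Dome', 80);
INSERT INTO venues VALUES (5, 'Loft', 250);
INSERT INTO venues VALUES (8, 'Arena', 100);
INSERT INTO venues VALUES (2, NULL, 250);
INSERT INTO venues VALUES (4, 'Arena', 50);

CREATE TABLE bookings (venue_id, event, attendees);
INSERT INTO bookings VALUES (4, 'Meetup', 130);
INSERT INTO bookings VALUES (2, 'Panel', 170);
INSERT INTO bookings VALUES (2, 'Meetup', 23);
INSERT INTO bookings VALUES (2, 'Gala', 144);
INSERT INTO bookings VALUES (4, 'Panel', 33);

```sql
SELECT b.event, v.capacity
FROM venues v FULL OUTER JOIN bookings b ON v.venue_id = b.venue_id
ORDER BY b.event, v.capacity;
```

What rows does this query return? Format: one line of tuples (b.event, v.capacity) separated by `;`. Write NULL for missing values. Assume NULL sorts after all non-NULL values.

FULL OUTER JOIN keeps every row from both sides; unmatched rows get NULL for the other side's columns.
Matching on v.venue_id = b.venue_id.
Matched pairs: 5; unmatched v rows kept: 4; unmatched b rows kept: 0.

(Gala, 250); (Meetup, 50); (Meetup, 250); (Panel, 50); (Panel, 250); (NULL, 80); (NULL, 100); (NULL, 250); (NULL, 300)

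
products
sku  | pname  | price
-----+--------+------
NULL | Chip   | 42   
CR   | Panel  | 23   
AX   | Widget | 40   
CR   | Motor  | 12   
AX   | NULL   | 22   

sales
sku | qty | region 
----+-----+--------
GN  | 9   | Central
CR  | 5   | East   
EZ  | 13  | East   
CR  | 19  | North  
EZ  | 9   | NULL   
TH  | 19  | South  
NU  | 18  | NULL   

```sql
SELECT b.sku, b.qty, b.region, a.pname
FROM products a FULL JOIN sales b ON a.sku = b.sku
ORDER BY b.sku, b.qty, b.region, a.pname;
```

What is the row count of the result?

FULL OUTER JOIN keeps every row from both sides; unmatched rows get NULL for the other side's columns.
Matching on a.sku = b.sku. A NULL in a compared column never satisfies the condition.
Matched pairs: 4; unmatched a rows kept: 3; unmatched b rows kept: 5.
Total: 4 matched + 8 padded = 12 rows.

12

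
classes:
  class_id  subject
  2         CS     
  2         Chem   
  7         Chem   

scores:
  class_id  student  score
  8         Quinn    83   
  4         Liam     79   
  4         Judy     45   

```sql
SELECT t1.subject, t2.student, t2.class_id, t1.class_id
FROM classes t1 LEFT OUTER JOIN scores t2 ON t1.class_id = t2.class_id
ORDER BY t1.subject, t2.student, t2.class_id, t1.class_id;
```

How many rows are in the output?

3

LEFT JOIN keeps every row from `classes`; unmatched rows get NULL for `scores`'s columns.
Matching on t1.class_id = t2.class_id.
Matched pairs: 0; unmatched t1 rows kept: 3.
Total: 0 matched + 3 padded = 3 rows.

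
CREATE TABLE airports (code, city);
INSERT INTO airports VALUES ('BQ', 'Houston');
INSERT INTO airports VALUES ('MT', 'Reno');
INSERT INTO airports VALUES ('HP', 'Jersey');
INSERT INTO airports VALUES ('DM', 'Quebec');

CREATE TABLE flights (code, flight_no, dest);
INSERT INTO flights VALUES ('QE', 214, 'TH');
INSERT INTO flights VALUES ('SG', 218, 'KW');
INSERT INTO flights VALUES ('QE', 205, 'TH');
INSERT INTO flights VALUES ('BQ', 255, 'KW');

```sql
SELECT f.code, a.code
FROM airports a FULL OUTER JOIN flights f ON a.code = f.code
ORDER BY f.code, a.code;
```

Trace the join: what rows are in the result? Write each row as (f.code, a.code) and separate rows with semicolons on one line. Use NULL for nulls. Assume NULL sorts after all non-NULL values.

FULL OUTER JOIN keeps every row from both sides; unmatched rows get NULL for the other side's columns.
Matching on a.code = f.code.
Matched pairs: 1; unmatched a rows kept: 3; unmatched f rows kept: 3.

(BQ, BQ); (QE, NULL); (QE, NULL); (SG, NULL); (NULL, DM); (NULL, HP); (NULL, MT)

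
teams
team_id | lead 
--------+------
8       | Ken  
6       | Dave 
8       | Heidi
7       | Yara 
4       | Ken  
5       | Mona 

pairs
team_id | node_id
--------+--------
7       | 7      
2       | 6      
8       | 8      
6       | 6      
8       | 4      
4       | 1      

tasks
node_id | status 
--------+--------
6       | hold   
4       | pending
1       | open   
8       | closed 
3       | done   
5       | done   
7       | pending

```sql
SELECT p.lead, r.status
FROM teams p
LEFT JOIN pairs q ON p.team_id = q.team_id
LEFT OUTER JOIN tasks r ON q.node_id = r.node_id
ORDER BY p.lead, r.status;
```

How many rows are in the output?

8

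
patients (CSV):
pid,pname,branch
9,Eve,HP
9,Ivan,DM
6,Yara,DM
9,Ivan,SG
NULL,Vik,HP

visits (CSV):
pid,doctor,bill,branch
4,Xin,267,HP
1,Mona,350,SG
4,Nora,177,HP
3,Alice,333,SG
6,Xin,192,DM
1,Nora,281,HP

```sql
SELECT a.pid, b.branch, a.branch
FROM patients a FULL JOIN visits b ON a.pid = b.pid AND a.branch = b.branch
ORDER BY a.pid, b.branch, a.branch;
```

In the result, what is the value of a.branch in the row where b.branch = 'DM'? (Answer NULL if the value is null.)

DM

FULL OUTER JOIN keeps every row from both sides; unmatched rows get NULL for the other side's columns.
Matching on a.pid = b.pid AND a.branch = b.branch. A NULL in a compared column never satisfies the condition.
- a[0] pid=9, branch=HP → no match; kept with NULLs on the b side.
- a[1] pid=9, branch=DM → no match; kept with NULLs on the b side.
- a[2] pid=6, branch=DM → 1 match(es) in b → 1 row(s).
- a[3] pid=9, branch=SG → no match; kept with NULLs on the b side.
- a[4] pid=NULL, branch=HP → no match; kept with NULLs on the b side.
- 5 row(s) from b found no a partner → padded with NULL.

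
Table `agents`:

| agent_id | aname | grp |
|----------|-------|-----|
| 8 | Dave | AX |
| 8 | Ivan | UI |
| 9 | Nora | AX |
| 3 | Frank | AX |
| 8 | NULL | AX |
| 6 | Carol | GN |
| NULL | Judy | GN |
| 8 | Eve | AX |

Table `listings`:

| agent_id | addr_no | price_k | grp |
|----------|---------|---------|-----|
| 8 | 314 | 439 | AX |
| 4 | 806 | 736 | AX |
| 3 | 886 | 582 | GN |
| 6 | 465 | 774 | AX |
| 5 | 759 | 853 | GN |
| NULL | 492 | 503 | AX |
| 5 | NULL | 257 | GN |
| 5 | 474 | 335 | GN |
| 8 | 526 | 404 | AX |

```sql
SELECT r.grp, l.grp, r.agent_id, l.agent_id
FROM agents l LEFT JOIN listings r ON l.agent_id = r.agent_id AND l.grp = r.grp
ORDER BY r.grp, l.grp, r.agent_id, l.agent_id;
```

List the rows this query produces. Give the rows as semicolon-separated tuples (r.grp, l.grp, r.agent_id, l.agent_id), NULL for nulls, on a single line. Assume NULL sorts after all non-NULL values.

LEFT JOIN keeps every row from `agents`; unmatched rows get NULL for `listings`'s columns.
Matching on l.agent_id = r.agent_id AND l.grp = r.grp. A NULL in a compared column never satisfies the condition.
Matched pairs: 6; unmatched l rows kept: 5.

(AX, AX, 8, 8); (AX, AX, 8, 8); (AX, AX, 8, 8); (AX, AX, 8, 8); (AX, AX, 8, 8); (AX, AX, 8, 8); (NULL, AX, NULL, 3); (NULL, AX, NULL, 9); (NULL, GN, NULL, 6); (NULL, GN, NULL, NULL); (NULL, UI, NULL, 8)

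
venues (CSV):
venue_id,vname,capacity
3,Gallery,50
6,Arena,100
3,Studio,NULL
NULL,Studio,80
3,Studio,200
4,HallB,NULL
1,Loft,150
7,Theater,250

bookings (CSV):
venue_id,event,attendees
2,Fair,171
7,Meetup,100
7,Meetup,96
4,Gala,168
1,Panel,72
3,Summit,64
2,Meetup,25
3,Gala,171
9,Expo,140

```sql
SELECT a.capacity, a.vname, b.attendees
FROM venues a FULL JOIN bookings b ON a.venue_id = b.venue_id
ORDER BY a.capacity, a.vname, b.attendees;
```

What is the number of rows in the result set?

FULL OUTER JOIN keeps every row from both sides; unmatched rows get NULL for the other side's columns.
Matching on a.venue_id = b.venue_id. A NULL in a compared column never satisfies the condition.
Matched pairs: 10; unmatched a rows kept: 2; unmatched b rows kept: 3.
Total: 10 matched + 5 padded = 15 rows.

15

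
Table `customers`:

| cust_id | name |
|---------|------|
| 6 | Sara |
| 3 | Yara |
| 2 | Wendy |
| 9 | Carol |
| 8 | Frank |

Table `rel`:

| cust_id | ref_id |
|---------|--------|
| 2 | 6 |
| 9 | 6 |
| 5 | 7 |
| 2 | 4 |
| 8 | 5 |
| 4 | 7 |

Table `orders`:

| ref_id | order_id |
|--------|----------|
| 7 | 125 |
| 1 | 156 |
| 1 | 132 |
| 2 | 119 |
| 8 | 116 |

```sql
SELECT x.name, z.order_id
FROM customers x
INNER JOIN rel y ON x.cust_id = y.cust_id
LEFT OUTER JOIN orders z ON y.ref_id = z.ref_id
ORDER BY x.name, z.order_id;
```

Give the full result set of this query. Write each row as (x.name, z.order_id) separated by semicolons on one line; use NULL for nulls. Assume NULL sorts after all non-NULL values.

Evaluate left to right. First `customers x INNER JOIN rel y` on cust_id: 4 row(s).
Then LEFT JOIN `orders z` on ref_id: each of those 4 rows is kept; rows whose y.ref_id has no match in z get NULL for z's columns.

(Carol, NULL); (Frank, NULL); (Wendy, NULL); (Wendy, NULL)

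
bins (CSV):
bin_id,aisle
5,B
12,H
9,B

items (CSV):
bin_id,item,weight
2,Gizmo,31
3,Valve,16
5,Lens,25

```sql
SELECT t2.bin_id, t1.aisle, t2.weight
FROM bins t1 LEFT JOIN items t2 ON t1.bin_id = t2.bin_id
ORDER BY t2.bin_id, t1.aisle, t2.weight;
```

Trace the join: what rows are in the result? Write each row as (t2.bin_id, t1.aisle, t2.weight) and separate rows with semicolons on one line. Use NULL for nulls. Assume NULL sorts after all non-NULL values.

(5, B, 25); (NULL, B, NULL); (NULL, H, NULL)

LEFT JOIN keeps every row from `bins`; unmatched rows get NULL for `items`'s columns.
Matching on t1.bin_id = t2.bin_id.
Matched pairs: 1; unmatched t1 rows kept: 2.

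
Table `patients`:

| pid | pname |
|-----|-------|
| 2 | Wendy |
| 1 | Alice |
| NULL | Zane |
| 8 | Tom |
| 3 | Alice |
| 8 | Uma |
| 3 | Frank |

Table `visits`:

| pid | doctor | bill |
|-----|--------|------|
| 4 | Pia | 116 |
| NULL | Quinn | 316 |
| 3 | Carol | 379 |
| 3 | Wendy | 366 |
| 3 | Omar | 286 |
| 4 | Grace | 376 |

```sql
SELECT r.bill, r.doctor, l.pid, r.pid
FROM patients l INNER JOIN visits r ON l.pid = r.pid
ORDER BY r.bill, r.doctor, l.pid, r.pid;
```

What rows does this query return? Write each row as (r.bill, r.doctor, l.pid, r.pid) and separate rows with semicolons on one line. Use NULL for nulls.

(286, Omar, 3, 3); (286, Omar, 3, 3); (366, Wendy, 3, 3); (366, Wendy, 3, 3); (379, Carol, 3, 3); (379, Carol, 3, 3)

INNER JOIN keeps only pairs where the ON condition holds.
Matching on l.pid = r.pid. A NULL in a compared column never satisfies the condition.
- l (pid=2) has no partner → excluded.
- l (pid=1) has no partner → excluded.
- l (pid=NULL) has no partner → excluded.
- l (pid=8) has no partner → excluded.
- l (pid=3) pairs with 3 row(s) of r.
- l (pid=8) has no partner → excluded.
- l (pid=3) pairs with 3 row(s) of r.
After projecting and ordering:
r.bill | r.doctor | l.pid | r.pid
286 | Omar | 3 | 3
286 | Omar | 3 | 3
366 | Wendy | 3 | 3
366 | Wendy | 3 | 3
379 | Carol | 3 | 3
379 | Carol | 3 | 3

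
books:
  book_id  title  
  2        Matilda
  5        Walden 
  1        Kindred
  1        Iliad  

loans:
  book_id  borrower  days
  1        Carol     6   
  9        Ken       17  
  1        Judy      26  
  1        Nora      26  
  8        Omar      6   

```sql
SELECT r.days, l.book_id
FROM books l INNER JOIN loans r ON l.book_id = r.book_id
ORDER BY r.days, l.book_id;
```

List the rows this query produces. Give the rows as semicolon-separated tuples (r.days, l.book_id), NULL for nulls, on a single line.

(6, 1); (6, 1); (26, 1); (26, 1); (26, 1); (26, 1)

INNER JOIN keeps only pairs where the ON condition holds.
Matching on l.book_id = r.book_id.
- book_id=2: no matching r row, dropped.
- book_id=5: no matching r row, dropped.
- book_id=1: 3 matching r row(s), so 3 row(s) emitted.
- book_id=1: 3 matching r row(s), so 3 row(s) emitted.
After projecting and ordering:
r.days | l.book_id
6 | 1
6 | 1
26 | 1
26 | 1
26 | 1
26 | 1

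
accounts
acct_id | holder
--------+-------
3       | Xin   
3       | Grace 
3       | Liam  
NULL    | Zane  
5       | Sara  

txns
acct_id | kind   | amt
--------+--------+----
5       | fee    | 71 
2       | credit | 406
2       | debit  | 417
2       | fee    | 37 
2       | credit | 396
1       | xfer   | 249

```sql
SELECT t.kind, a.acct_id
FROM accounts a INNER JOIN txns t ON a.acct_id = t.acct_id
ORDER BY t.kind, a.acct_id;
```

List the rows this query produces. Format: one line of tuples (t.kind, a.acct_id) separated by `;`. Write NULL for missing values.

(fee, 5)

INNER JOIN keeps only pairs where the ON condition holds.
Matching on a.acct_id = t.acct_id. A NULL in a compared column never satisfies the condition.
- a (acct_id=3) has no partner → excluded.
- a (acct_id=3) has no partner → excluded.
- a (acct_id=3) has no partner → excluded.
- a (acct_id=NULL) has no partner → excluded.
- a (acct_id=5) pairs with 1 row(s) of t.
After projecting and ordering:
t.kind | a.acct_id
fee | 5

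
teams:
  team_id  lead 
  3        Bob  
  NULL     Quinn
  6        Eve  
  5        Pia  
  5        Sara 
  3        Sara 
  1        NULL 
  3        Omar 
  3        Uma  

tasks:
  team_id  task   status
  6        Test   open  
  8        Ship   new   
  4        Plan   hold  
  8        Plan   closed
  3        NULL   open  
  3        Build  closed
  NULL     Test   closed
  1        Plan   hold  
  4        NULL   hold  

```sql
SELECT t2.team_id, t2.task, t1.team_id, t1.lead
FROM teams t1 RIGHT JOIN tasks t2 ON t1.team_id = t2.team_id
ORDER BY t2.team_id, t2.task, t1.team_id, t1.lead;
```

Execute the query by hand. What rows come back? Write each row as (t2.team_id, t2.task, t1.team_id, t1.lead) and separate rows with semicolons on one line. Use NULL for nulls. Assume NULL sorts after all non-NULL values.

(1, Plan, 1, NULL); (3, Build, 3, Bob); (3, Build, 3, Omar); (3, Build, 3, Sara); (3, Build, 3, Uma); (3, NULL, 3, Bob); (3, NULL, 3, Omar); (3, NULL, 3, Sara); (3, NULL, 3, Uma); (4, Plan, NULL, NULL); (4, NULL, NULL, NULL); (6, Test, 6, Eve); (8, Plan, NULL, NULL); (8, Ship, NULL, NULL); (NULL, Test, NULL, NULL)

RIGHT JOIN keeps every row from `tasks`; unmatched rows get NULL for `teams`'s columns.
Matching on t1.team_id = t2.team_id. A NULL in a compared column never satisfies the condition.
- team_id=3: 2 matching t2 row(s), so 2 row(s) emitted.
- team_id=NULL: no matching t2 row.
- team_id=6: 1 matching t2 row(s), so 1 row(s) emitted.
- team_id=5: no matching t2 row.
- team_id=5: no matching t2 row.
- team_id=3: 2 matching t2 row(s), so 2 row(s) emitted.
- team_id=1: 1 matching t2 row(s), so 1 row(s) emitted.
- team_id=3: 2 matching t2 row(s), so 2 row(s) emitted.
- team_id=3: 2 matching t2 row(s), so 2 row(s) emitted.
- plus 5 unmatched t2 row(s), each kept with NULL t1 columns.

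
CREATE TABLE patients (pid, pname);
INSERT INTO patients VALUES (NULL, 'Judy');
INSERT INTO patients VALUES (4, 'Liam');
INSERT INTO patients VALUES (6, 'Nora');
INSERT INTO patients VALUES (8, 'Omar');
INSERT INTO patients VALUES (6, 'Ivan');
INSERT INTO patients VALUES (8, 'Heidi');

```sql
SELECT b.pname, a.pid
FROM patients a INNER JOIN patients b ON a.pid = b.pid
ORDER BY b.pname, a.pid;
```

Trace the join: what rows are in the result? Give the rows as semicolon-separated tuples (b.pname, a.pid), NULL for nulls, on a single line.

(Heidi, 8); (Heidi, 8); (Ivan, 6); (Ivan, 6); (Liam, 4); (Nora, 6); (Nora, 6); (Omar, 8); (Omar, 8)

INNER JOIN keeps only pairs where the ON condition holds.
Matching on a.pid = b.pid. A NULL in a compared column never satisfies the condition.
Matched pairs: 9.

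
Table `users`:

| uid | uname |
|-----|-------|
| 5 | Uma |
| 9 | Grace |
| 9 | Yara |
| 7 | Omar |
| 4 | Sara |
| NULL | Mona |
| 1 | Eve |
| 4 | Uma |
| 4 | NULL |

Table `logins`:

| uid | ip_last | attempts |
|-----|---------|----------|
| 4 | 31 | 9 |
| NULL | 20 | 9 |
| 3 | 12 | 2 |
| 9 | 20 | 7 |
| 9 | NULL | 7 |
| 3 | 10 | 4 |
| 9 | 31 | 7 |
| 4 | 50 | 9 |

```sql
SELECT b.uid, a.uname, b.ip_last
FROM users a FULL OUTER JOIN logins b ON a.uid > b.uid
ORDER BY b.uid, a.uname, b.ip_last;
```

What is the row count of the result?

28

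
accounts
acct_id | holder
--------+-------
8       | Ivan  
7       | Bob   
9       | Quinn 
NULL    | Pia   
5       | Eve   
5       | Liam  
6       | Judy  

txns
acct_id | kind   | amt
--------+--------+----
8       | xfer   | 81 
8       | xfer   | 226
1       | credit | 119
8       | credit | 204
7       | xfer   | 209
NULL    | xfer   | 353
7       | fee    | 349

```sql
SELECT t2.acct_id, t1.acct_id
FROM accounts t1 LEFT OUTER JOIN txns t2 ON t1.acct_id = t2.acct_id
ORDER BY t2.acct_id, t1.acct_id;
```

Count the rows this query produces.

10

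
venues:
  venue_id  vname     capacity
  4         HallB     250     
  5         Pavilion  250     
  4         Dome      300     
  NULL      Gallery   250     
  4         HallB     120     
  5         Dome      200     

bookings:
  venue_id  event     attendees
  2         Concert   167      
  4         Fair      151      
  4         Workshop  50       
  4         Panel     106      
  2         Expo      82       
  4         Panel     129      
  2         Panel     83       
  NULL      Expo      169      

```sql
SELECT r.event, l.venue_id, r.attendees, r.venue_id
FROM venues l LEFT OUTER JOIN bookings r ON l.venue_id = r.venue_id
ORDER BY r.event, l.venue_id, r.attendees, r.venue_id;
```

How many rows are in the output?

LEFT JOIN keeps every row from `venues`; unmatched rows get NULL for `bookings`'s columns.
Matching on l.venue_id = r.venue_id. A NULL in a compared column never satisfies the condition.
- venue_id=4: 4 matching r row(s), so 4 row(s) emitted.
- venue_id=5: no r row matches, row kept with r columns NULL.
- venue_id=4: 4 matching r row(s), so 4 row(s) emitted.
- venue_id=NULL: no r row matches, row kept with r columns NULL.
- venue_id=4: 4 matching r row(s), so 4 row(s) emitted.
- venue_id=5: no r row matches, row kept with r columns NULL.
Total: 12 matched + 3 padded = 15 rows.

15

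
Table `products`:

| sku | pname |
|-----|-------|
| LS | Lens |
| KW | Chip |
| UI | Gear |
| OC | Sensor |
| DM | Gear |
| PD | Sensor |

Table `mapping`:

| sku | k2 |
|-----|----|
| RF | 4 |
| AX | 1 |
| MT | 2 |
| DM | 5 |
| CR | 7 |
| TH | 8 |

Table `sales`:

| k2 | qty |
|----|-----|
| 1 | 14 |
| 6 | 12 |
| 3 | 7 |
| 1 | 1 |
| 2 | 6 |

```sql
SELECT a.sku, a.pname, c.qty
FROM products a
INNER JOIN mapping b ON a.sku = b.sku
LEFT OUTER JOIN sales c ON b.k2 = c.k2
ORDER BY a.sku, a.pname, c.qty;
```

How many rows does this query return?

Step 1 — a INNER JOIN b on sku → 1 row(s).
Then LEFT JOIN `sales c` on k2: each of those 1 rows is kept; rows whose b.k2 has no match in c get NULL for c's columns.
Result: 1 row(s).

1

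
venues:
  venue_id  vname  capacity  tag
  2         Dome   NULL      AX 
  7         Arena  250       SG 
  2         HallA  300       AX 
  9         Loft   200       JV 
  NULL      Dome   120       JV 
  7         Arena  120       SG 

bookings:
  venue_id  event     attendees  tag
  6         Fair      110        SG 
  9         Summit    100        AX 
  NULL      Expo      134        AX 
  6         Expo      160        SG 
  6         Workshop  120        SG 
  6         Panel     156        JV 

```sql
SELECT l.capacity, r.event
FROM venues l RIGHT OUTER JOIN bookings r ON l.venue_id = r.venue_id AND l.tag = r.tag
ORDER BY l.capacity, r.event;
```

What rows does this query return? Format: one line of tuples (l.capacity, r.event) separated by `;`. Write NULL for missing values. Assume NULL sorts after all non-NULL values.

RIGHT JOIN keeps every row from `bookings`; unmatched rows get NULL for `venues`'s columns.
Matching on l.venue_id = r.venue_id AND l.tag = r.tag. A NULL in a compared column never satisfies the condition.
Matched pairs: 0; unmatched r rows kept: 6.

(NULL, Expo); (NULL, Expo); (NULL, Fair); (NULL, Panel); (NULL, Summit); (NULL, Workshop)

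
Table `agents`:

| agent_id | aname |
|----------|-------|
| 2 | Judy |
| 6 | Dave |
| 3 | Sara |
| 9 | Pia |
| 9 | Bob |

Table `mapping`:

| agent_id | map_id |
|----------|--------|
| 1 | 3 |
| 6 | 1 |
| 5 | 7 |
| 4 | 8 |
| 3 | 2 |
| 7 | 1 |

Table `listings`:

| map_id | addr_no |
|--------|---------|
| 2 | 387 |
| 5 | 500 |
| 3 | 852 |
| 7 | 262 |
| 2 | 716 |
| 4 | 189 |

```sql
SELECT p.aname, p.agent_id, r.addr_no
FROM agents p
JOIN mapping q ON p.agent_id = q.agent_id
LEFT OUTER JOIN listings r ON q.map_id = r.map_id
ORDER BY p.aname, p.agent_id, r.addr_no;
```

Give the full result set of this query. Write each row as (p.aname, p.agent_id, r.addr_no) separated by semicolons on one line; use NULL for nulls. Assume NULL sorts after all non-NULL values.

(Dave, 6, NULL); (Sara, 3, 387); (Sara, 3, 716)

Step 1 — p INNER JOIN q on agent_id → 2 row(s).
Then LEFT JOIN `listings r` on map_id: each of those 2 rows is kept; rows whose q.map_id has no match in r get NULL for r's columns.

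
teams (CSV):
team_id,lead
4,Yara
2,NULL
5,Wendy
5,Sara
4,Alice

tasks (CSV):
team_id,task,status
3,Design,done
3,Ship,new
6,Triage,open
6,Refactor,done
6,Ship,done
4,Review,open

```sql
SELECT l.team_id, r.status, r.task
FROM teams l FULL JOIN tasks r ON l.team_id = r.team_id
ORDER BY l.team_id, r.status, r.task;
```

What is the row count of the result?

FULL OUTER JOIN keeps every row from both sides; unmatched rows get NULL for the other side's columns.
Matching on l.team_id = r.team_id.
- l row (team_id=4): matches 1 r row(s) → 1 output row(s).
- l row (team_id=2): no match → kept, r columns NULL.
- l row (team_id=5): no match → kept, r columns NULL.
- l row (team_id=5): no match → kept, r columns NULL.
- l row (team_id=4): matches 1 r row(s) → 1 output row(s).
- 5 r row(s) had no l match → kept, l columns NULL.
Total: 2 matched + 8 padded = 10 rows.

10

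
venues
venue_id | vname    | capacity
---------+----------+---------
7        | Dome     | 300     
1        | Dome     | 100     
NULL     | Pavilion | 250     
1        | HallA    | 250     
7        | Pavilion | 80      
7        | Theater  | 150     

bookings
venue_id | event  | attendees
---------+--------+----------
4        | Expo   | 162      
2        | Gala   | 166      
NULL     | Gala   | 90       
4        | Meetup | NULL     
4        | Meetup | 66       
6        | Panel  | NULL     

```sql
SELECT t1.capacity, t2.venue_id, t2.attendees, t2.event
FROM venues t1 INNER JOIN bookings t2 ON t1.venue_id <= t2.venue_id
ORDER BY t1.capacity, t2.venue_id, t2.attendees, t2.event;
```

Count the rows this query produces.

10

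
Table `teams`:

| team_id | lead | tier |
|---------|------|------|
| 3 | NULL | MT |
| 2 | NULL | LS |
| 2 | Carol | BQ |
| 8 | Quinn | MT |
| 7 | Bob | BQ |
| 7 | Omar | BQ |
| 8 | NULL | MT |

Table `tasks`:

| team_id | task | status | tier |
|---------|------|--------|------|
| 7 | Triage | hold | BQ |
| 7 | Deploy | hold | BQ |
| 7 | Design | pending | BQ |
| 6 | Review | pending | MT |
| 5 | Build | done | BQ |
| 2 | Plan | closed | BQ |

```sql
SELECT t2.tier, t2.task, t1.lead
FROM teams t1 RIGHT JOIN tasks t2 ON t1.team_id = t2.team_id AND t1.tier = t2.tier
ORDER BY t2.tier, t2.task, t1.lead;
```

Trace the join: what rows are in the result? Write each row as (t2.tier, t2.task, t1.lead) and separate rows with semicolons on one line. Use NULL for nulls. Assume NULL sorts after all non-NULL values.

(BQ, Build, NULL); (BQ, Deploy, Bob); (BQ, Deploy, Omar); (BQ, Design, Bob); (BQ, Design, Omar); (BQ, Plan, Carol); (BQ, Triage, Bob); (BQ, Triage, Omar); (MT, Review, NULL)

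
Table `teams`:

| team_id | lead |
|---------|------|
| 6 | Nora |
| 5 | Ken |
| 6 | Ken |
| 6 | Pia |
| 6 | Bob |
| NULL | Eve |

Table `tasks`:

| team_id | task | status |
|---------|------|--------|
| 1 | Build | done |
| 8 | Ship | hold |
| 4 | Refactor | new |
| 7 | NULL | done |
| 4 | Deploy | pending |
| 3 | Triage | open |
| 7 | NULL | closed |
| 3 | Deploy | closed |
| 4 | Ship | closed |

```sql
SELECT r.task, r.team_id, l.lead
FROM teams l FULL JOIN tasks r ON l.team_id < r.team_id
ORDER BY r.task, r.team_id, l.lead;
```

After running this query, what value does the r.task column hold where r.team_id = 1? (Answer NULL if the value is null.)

Build

FULL OUTER JOIN keeps every row from both sides; unmatched rows get NULL for the other side's columns.
Matching on l.team_id < r.team_id. A NULL in a compared column never satisfies the condition.
Matched pairs: 15; unmatched l rows kept: 1; unmatched r rows kept: 6.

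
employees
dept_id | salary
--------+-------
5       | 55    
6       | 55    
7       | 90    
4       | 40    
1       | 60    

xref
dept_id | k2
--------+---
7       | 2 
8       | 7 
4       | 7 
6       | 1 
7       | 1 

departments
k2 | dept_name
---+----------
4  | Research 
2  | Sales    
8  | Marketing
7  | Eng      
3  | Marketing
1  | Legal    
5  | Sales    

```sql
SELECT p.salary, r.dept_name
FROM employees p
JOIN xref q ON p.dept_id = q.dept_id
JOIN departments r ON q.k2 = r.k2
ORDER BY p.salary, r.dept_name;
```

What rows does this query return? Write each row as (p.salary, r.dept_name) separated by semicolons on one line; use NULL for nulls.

(40, Eng); (55, Legal); (90, Legal); (90, Sales)

Joins associate left-to-right: employees INNER JOIN xref on dept_id gives 4 intermediate row(s).
Then INNER JOIN `departments r` on k2: keep only rows whose q.k2 appears in r.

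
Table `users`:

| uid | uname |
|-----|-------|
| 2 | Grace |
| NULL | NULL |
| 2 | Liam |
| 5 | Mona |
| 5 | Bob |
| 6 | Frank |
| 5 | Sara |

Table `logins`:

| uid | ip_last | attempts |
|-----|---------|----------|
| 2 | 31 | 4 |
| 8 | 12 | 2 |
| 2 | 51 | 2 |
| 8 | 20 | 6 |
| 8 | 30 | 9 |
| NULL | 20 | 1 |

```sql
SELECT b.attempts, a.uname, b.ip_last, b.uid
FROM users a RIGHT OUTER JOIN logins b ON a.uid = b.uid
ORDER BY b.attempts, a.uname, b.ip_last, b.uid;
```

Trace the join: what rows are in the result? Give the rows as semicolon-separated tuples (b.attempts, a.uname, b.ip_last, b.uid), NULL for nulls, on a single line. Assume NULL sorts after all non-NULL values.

(1, NULL, 20, NULL); (2, Grace, 51, 2); (2, Liam, 51, 2); (2, NULL, 12, 8); (4, Grace, 31, 2); (4, Liam, 31, 2); (6, NULL, 20, 8); (9, NULL, 30, 8)

RIGHT JOIN keeps every row from `logins`; unmatched rows get NULL for `users`'s columns.
Matching on a.uid = b.uid. A NULL in a compared column never satisfies the condition.
- a row (uid=2): matches 2 b row(s) → 2 output row(s).
- a row (uid=NULL): no match.
- a row (uid=2): matches 2 b row(s) → 2 output row(s).
- a row (uid=5): no match.
- a row (uid=5): no match.
- a row (uid=6): no match.
- a row (uid=5): no match.
- 4 b row(s) had no a match → kept, a columns NULL.
After projecting and ordering:
b.attempts | a.uname | b.ip_last | b.uid
1 | NULL | 20 | NULL
2 | Grace | 51 | 2
2 | Liam | 51 | 2
2 | NULL | 12 | 8
4 | Grace | 31 | 2
4 | Liam | 31 | 2
6 | NULL | 20 | 8
9 | NULL | 30 | 8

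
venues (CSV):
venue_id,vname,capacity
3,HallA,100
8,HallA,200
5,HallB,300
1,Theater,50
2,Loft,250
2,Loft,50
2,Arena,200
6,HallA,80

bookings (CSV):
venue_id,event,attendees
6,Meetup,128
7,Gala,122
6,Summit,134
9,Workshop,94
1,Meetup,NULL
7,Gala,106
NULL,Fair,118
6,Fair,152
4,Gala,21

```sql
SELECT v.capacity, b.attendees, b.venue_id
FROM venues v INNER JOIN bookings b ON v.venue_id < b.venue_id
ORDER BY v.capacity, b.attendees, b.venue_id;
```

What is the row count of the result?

INNER JOIN keeps only pairs where the ON condition holds.
Matching on v.venue_id < b.venue_id. A NULL in a compared column never satisfies the condition.
- venue_id=3: 7 matching b row(s), so 7 row(s) emitted.
- venue_id=8: 1 matching b row(s), so 1 row(s) emitted.
- venue_id=5: 6 matching b row(s), so 6 row(s) emitted.
- venue_id=1: 7 matching b row(s), so 7 row(s) emitted.
- venue_id=2: 7 matching b row(s), so 7 row(s) emitted.
- venue_id=2: 7 matching b row(s), so 7 row(s) emitted.
- venue_id=2: 7 matching b row(s), so 7 row(s) emitted.
- venue_id=6: 3 matching b row(s), so 3 row(s) emitted.
Total: 45 rows.

45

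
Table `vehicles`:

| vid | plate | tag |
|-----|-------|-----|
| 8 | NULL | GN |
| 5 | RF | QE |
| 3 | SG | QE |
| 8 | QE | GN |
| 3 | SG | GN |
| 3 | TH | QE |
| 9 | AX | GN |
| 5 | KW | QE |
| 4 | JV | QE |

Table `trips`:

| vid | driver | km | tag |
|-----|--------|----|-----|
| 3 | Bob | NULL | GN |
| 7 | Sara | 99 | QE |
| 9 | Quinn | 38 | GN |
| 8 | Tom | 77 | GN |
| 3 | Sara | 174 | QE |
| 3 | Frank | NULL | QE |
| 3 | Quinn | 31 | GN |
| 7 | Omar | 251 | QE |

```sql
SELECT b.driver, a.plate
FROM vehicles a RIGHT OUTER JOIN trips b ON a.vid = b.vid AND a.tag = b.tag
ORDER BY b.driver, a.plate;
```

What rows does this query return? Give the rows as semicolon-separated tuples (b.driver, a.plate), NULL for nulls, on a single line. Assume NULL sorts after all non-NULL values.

RIGHT JOIN keeps every row from `trips`; unmatched rows get NULL for `vehicles`'s columns.
Matching on a.vid = b.vid AND a.tag = b.tag.
- a (vid=8, tag=GN) pairs with 1 row(s) of b.
- a (vid=5, tag=QE) has no partner in b.
- a (vid=3, tag=QE) pairs with 2 row(s) of b.
- a (vid=8, tag=GN) pairs with 1 row(s) of b.
- a (vid=3, tag=GN) pairs with 2 row(s) of b.
- a (vid=3, tag=QE) pairs with 2 row(s) of b.
- a (vid=9, tag=GN) pairs with 1 row(s) of b.
- a (vid=5, tag=QE) has no partner in b.
- a (vid=4, tag=QE) has no partner in b.
- 2 row(s) from b found no a partner → padded with NULL.

(Bob, SG); (Frank, SG); (Frank, TH); (Omar, NULL); (Quinn, AX); (Quinn, SG); (Sara, SG); (Sara, TH); (Sara, NULL); (Tom, QE); (Tom, NULL)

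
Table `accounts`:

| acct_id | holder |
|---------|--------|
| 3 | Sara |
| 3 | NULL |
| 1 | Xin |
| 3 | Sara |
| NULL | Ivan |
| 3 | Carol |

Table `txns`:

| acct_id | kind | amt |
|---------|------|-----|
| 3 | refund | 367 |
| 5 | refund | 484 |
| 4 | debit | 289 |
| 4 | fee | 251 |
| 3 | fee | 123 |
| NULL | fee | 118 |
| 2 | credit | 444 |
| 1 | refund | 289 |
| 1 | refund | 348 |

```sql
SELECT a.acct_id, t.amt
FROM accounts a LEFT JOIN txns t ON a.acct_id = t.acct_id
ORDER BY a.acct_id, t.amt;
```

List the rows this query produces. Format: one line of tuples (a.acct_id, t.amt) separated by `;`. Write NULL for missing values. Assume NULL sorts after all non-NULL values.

(1, 289); (1, 348); (3, 123); (3, 123); (3, 123); (3, 123); (3, 367); (3, 367); (3, 367); (3, 367); (NULL, NULL)

LEFT JOIN keeps every row from `accounts`; unmatched rows get NULL for `txns`'s columns.
Matching on a.acct_id = t.acct_id. A NULL in a compared column never satisfies the condition.
Matched pairs: 10; unmatched a rows kept: 1.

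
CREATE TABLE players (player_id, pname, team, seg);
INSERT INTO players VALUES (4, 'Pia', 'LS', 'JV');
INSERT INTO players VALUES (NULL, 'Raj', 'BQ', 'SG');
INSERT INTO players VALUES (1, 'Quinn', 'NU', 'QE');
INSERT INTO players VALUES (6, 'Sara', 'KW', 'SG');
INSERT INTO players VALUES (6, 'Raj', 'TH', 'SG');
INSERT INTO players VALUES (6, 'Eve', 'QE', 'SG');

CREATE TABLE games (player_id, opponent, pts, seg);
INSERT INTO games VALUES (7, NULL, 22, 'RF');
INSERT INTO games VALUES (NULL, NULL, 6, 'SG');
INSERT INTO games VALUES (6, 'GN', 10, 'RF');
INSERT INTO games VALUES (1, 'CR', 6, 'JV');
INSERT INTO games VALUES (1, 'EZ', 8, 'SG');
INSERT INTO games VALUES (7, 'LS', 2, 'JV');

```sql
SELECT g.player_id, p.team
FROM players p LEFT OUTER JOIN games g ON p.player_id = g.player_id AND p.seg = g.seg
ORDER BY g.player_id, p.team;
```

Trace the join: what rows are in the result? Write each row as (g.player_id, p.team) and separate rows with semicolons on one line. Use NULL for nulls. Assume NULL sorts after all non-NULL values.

(NULL, BQ); (NULL, KW); (NULL, LS); (NULL, NU); (NULL, QE); (NULL, TH)

LEFT JOIN keeps every row from `players`; unmatched rows get NULL for `games`'s columns.
Matching on p.player_id = g.player_id AND p.seg = g.seg. A NULL in a compared column never satisfies the condition.
Matched pairs: 0; unmatched p rows kept: 6.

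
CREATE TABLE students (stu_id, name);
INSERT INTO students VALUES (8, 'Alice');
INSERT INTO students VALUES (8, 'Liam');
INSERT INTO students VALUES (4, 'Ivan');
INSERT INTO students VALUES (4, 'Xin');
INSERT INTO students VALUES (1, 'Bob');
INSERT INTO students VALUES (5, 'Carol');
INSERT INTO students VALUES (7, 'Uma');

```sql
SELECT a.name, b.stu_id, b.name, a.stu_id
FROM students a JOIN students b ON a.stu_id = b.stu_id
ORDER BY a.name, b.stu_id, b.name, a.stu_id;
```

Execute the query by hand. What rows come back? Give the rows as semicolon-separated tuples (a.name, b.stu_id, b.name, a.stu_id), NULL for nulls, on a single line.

(Alice, 8, Alice, 8); (Alice, 8, Liam, 8); (Bob, 1, Bob, 1); (Carol, 5, Carol, 5); (Ivan, 4, Ivan, 4); (Ivan, 4, Xin, 4); (Liam, 8, Alice, 8); (Liam, 8, Liam, 8); (Uma, 7, Uma, 7); (Xin, 4, Ivan, 4); (Xin, 4, Xin, 4)

INNER JOIN keeps only pairs where the ON condition holds.
Matching on a.stu_id = b.stu_id.
- a row (stu_id=8): matches 2 b row(s) → 2 output row(s).
- a row (stu_id=8): matches 2 b row(s) → 2 output row(s).
- a row (stu_id=4): matches 2 b row(s) → 2 output row(s).
- a row (stu_id=4): matches 2 b row(s) → 2 output row(s).
- a row (stu_id=1): matches 1 b row(s) → 1 output row(s).
- a row (stu_id=5): matches 1 b row(s) → 1 output row(s).
- a row (stu_id=7): matches 1 b row(s) → 1 output row(s).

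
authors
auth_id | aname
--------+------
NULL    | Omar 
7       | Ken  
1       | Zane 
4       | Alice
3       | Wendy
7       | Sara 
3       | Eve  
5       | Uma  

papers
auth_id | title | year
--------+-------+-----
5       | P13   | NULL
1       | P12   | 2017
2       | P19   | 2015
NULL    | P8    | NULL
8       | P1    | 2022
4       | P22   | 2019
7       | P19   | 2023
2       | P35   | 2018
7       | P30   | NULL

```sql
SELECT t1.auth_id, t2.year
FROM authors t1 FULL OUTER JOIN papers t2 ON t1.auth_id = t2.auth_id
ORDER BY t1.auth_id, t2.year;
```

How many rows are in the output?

14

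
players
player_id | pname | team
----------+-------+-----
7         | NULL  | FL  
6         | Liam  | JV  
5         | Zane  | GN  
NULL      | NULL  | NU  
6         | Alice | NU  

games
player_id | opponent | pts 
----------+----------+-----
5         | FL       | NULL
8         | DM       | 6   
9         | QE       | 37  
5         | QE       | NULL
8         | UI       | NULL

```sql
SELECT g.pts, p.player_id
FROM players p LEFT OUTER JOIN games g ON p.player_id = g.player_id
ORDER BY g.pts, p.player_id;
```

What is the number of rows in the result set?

6

LEFT JOIN keeps every row from `players`; unmatched rows get NULL for `games`'s columns.
Matching on p.player_id = g.player_id. A NULL in a compared column never satisfies the condition.
- p (player_id=7) has no partner → padded with NULL.
- p (player_id=6) has no partner → padded with NULL.
- p (player_id=5) pairs with 2 row(s) of g.
- p (player_id=NULL) has no partner → padded with NULL.
- p (player_id=6) has no partner → padded with NULL.
Total: 2 matched + 4 padded = 6 rows.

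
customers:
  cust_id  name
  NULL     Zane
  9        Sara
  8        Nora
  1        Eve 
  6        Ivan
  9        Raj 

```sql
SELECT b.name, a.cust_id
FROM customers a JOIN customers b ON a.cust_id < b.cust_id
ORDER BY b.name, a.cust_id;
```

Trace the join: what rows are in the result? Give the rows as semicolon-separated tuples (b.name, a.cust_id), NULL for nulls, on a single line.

(Ivan, 1); (Nora, 1); (Nora, 6); (Raj, 1); (Raj, 6); (Raj, 8); (Sara, 1); (Sara, 6); (Sara, 8)

INNER JOIN keeps only pairs where the ON condition holds.
Matching on a.cust_id < b.cust_id. A NULL in a compared column never satisfies the condition.
- a[0] cust_id=NULL → no match; dropped.
- a[1] cust_id=9 → no match; dropped.
- a[2] cust_id=8 → 2 match(es) in b → 2 row(s).
- a[3] cust_id=1 → 4 match(es) in b → 4 row(s).
- a[4] cust_id=6 → 3 match(es) in b → 3 row(s).
- a[5] cust_id=9 → no match; dropped.
After projecting and ordering:
b.name | a.cust_id
Ivan | 1
Nora | 1
Nora | 6
Raj | 1
Raj | 6
Raj | 8
Sara | 1
Sara | 6
Sara | 8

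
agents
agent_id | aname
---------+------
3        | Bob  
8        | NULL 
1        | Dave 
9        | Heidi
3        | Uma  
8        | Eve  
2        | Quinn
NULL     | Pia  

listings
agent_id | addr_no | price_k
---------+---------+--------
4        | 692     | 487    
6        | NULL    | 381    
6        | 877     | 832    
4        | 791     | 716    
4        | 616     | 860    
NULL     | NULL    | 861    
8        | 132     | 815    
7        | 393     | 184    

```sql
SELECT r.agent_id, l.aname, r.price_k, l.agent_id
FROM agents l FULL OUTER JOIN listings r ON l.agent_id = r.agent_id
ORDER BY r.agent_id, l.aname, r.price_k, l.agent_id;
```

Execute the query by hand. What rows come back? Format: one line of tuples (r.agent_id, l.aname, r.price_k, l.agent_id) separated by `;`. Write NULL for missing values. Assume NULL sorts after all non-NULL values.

(4, NULL, 487, NULL); (4, NULL, 716, NULL); (4, NULL, 860, NULL); (6, NULL, 381, NULL); (6, NULL, 832, NULL); (7, NULL, 184, NULL); (8, Eve, 815, 8); (8, NULL, 815, 8); (NULL, Bob, NULL, 3); (NULL, Dave, NULL, 1); (NULL, Heidi, NULL, 9); (NULL, Pia, NULL, NULL); (NULL, Quinn, NULL, 2); (NULL, Uma, NULL, 3); (NULL, NULL, 861, NULL)

FULL OUTER JOIN keeps every row from both sides; unmatched rows get NULL for the other side's columns.
Matching on l.agent_id = r.agent_id. A NULL in a compared column never satisfies the condition.
- l (agent_id=3) has no partner → padded with NULL.
- l (agent_id=8) pairs with 1 row(s) of r.
- l (agent_id=1) has no partner → padded with NULL.
- l (agent_id=9) has no partner → padded with NULL.
- l (agent_id=3) has no partner → padded with NULL.
- l (agent_id=8) pairs with 1 row(s) of r.
- l (agent_id=2) has no partner → padded with NULL.
- l (agent_id=NULL) has no partner → padded with NULL.
- plus 7 unmatched r row(s), each kept with NULL l columns.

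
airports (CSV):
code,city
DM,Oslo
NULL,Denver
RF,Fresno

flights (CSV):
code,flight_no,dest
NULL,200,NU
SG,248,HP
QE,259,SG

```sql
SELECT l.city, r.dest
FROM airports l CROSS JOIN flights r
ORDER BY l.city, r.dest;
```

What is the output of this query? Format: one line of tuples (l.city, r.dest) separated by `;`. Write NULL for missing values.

CROSS JOIN pairs every row of `airports` with every row of `flights`: 3 × 3 = 9 rows.

(Denver, HP); (Denver, NU); (Denver, SG); (Fresno, HP); (Fresno, NU); (Fresno, SG); (Oslo, HP); (Oslo, NU); (Oslo, SG)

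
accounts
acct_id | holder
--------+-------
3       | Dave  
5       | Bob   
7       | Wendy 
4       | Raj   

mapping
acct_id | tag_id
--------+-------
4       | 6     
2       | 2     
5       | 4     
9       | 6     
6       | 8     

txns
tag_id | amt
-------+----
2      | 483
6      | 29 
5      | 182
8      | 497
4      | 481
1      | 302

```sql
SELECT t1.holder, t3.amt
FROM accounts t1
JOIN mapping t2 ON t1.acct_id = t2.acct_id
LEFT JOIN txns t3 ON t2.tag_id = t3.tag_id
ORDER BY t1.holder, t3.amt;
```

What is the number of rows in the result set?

2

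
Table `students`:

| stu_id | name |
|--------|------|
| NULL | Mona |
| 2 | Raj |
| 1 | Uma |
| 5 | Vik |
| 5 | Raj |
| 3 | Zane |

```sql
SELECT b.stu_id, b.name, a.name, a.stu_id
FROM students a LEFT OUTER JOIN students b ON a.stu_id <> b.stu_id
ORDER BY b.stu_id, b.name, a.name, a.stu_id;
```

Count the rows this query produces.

19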